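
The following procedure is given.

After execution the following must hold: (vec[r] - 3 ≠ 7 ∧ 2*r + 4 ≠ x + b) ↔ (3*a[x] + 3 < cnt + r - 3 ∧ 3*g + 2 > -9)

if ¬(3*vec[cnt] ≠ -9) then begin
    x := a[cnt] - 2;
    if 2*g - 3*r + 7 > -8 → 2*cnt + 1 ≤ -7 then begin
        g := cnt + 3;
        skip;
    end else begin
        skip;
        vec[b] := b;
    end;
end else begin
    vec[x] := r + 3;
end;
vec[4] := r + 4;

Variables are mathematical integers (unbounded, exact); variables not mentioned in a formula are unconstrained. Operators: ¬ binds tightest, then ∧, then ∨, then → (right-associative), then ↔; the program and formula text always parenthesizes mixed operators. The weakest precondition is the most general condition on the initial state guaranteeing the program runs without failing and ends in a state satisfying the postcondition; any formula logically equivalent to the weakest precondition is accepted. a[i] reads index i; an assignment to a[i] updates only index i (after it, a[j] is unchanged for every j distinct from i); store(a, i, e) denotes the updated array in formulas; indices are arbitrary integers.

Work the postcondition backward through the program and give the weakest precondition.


Working backward. After the program, the postcondition (vec[r] - 3 ≠ 7 ∧ 2*r + 4 ≠ x + b) ↔ (3*a[x] + 3 < cnt + r - 3 ∧ 3*g + 2 > -9) must hold; in canonical form it is (vec[r] ≠ 10 ∧ 2*r ≠ b + x - 4) ↔ (3*a[x] < cnt + r - 6 ∧ 3*g > -11).
Before vec[4] := r + 4: (store(vec, 4, r + 4)[r] ≠ 10 ∧ 2*r ≠ b + x - 4) ↔ (3*a[x] < cnt + r - 6 ∧ 3*g > -11)
Then branch requires ((2*g > 3*r - 15 → 2*cnt ≤ -8) → ((store(vec, 4, r + 4)[r] ≠ 10 ∧ 2*r ≠ a[cnt] + b - 6) ↔ (3*a[a[cnt] - 2] < cnt + r - 6 ∧ 3*cnt > -20))) ∧ ((¬(2*g > 3*r - 15 → 2*cnt ≤ -8)) → ((store(store(vec, b, b), 4, r + 4)[r] ≠ 10 ∧ 2*r ≠ a[cnt] + b - 6) ↔ (3*a[a[cnt] - 2] < cnt + r - 6 ∧ 3*g > -11))); else branch requires (store(store(vec, x, r + 3), 4, r + 4)[r] ≠ 10 ∧ 2*r ≠ b + x - 4) ↔ (3*a[x] < cnt + r - 6 ∧ 3*g > -11).
Before the if: ((¬(3*vec[cnt] ≠ -9)) → (((2*g > 3*r - 15 → 2*cnt ≤ -8) → ((store(vec, 4, r + 4)[r] ≠ 10 ∧ 2*r ≠ a[cnt] + b - 6) ↔ (3*a[a[cnt] - 2] < cnt + r - 6 ∧ 3*cnt > -20))) ∧ ((¬(2*g > 3*r - 15 → 2*cnt ≤ -8)) → ((store(store(vec, b, b), 4, r + 4)[r] ≠ 10 ∧ 2*r ≠ a[cnt] + b - 6) ↔ (3*a[a[cnt] - 2] < cnt + r - 6 ∧ 3*g > -11))))) ∧ (3*vec[cnt] ≠ -9 → ((store(store(vec, x, r + 3), 4, r + 4)[r] ≠ 10 ∧ 2*r ≠ b + x - 4) ↔ (3*a[x] < cnt + r - 6 ∧ 3*g > -11)))
Answer: WP = ((¬(3*vec[cnt] ≠ -9)) → (((2*g > 3*r - 15 → 2*cnt ≤ -8) → ((store(vec, 4, r + 4)[r] ≠ 10 ∧ 2*r ≠ a[cnt] + b - 6) ↔ (3*a[a[cnt] - 2] < cnt + r - 6 ∧ 3*cnt > -20))) ∧ ((¬(2*g > 3*r - 15 → 2*cnt ≤ -8)) → ((store(store(vec, b, b), 4, r + 4)[r] ≠ 10 ∧ 2*r ≠ a[cnt] + b - 6) ↔ (3*a[a[cnt] - 2] < cnt + r - 6 ∧ 3*g > -11))))) ∧ (3*vec[cnt] ≠ -9 → ((store(store(vec, x, r + 3), 4, r + 4)[r] ≠ 10 ∧ 2*r ≠ b + x - 4) ↔ (3*a[x] < cnt + r - 6 ∧ 3*g > -11)))


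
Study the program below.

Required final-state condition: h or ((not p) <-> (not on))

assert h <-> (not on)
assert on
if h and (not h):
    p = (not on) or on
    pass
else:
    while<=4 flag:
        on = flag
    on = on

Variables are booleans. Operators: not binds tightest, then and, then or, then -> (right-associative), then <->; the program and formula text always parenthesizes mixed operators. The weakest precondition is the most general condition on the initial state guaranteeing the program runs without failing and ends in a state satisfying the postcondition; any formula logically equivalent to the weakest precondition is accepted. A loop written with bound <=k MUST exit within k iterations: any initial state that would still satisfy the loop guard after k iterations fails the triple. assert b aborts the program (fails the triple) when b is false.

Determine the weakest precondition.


Working backward. After the program, h or ((not p) <-> (not on)) must hold.
Then branch requires h or on; else branch requires (flag -> ((flag -> ((flag -> ((flag -> ((not flag) and (h or ((not p) <-> (not flag))))) and ((not flag) -> (h or ((not p) <-> (not flag)))))) and ((not flag) -> (h or ((not p) <-> (not flag)))))) and ((not flag) -> (h or ((not p) <-> (not flag)))))) and ((not flag) -> (h or ((not p) <-> (not on)))).
Before the if: (flag -> ((flag -> ((flag -> ((flag -> ((not flag) and (h or ((not p) <-> (not flag))))) and ((not flag) -> (h or ((not p) <-> (not flag)))))) and ((not flag) -> (h or ((not p) <-> (not flag)))))) and ((not flag) -> (h or ((not p) <-> (not flag)))))) and ((not flag) -> (h or ((not p) <-> (not on))))
Before assert on: on and (flag -> ((flag -> ((flag -> ((flag -> ((not flag) and (h or ((not p) <-> (not flag))))) and ((not flag) -> (h or ((not p) <-> (not flag)))))) and ((not flag) -> (h or ((not p) <-> (not flag)))))) and ((not flag) -> (h or ((not p) <-> (not flag)))))) and ((not flag) -> (h or ((not p) <-> (not on))))
Before assert h <-> (not on): (h <-> (not on)) and on and (flag -> ((flag -> ((flag -> ((flag -> ((not flag) and (h or ((not p) <-> (not flag))))) and ((not flag) -> (h or ((not p) <-> (not flag)))))) and ((not flag) -> (h or ((not p) <-> (not flag)))))) and ((not flag) -> (h or ((not p) <-> (not flag)))))) and ((not flag) -> (h or ((not p) <-> (not on))))
Answer: WP = (h <-> (not on)) and on and (flag -> ((flag -> ((flag -> ((flag -> ((not flag) and (h or ((not p) <-> (not flag))))) and ((not flag) -> (h or ((not p) <-> (not flag)))))) and ((not flag) -> (h or ((not p) <-> (not flag)))))) and ((not flag) -> (h or ((not p) <-> (not flag)))))) and ((not flag) -> (h or ((not p) <-> (not on))))


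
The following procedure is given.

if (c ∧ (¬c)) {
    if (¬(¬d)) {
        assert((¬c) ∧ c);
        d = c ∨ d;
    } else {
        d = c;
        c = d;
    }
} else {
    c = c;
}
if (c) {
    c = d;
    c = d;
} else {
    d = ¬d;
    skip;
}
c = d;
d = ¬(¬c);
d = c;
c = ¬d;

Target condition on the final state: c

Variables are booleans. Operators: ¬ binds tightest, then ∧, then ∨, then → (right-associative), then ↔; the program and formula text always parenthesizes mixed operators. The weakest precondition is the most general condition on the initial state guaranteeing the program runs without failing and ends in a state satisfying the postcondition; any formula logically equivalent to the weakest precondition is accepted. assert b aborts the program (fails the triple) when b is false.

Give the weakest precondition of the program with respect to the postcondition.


Working backward. After the program, c must hold.
Before c := ¬d: ¬d
Before d := c: ¬c
Before d := ¬(¬c): ¬c
Before c := d: ¬d
Then branch requires ¬d; else branch requires d.
Before the if: (c → (¬d)) ∧ ((¬c) → d)
Then branch requires (¬d) ∧ ((¬d) → ((c → (¬c)) ∧ ((¬c) → c))); else branch requires (c → (¬d)) ∧ ((¬c) → d).
Before the if: (c → (¬d)) ∧ ((¬c) → d)
Answer: WP = (c → (¬d)) ∧ ((¬c) → d)


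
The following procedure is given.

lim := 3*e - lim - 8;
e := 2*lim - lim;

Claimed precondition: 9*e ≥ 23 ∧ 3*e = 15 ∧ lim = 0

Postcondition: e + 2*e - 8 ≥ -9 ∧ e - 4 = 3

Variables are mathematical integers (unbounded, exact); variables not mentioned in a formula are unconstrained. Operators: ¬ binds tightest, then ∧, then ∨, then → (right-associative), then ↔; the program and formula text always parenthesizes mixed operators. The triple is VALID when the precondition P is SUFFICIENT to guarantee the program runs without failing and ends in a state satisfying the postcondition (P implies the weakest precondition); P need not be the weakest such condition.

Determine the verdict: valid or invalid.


Working backward. After the program, the postcondition e + 2*e - 8 ≥ -9 ∧ e - 4 = 3 must hold; in canonical form it is 3*e ≥ -1 ∧ e = 7.
Before e := 2*lim - lim: 3*lim ≥ -1 ∧ lim = 7
Before lim := 3*e - lim - 8: 9*e ≥ 3*lim + 23 ∧ 3*e = lim + 15
The weakest precondition is 9*e ≥ 3*lim + 23 ∧ 3*e = lim + 15.
Check whether 9*e ≥ 23 ∧ 3*e = 15 ∧ lim = 0 implies it.
Every state satisfying the precondition satisfies the weakest precondition: the implication holds.
Answer: valid


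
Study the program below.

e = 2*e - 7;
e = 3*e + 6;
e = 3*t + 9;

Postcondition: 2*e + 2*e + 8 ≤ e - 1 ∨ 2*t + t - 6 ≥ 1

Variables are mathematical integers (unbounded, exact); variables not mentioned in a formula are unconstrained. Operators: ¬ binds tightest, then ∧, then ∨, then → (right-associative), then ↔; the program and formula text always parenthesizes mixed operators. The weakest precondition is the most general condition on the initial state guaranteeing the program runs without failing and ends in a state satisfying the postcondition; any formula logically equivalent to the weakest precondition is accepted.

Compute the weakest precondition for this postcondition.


Working backward. After the program, the postcondition 2*e + 2*e + 8 ≤ e - 1 ∨ 2*t + t - 6 ≥ 1 must hold; in canonical form it is 3*e ≤ -9 ∨ 3*t ≥ 7.
Before e := 3*t + 9: 9*t ≤ -36 ∨ 3*t ≥ 7
Before e := 3*e + 6: 9*t ≤ -36 ∨ 3*t ≥ 7
Before e := 2*e - 7: 9*t ≤ -36 ∨ 3*t ≥ 7
Answer: WP = 9*t ≤ -36 ∨ 3*t ≥ 7


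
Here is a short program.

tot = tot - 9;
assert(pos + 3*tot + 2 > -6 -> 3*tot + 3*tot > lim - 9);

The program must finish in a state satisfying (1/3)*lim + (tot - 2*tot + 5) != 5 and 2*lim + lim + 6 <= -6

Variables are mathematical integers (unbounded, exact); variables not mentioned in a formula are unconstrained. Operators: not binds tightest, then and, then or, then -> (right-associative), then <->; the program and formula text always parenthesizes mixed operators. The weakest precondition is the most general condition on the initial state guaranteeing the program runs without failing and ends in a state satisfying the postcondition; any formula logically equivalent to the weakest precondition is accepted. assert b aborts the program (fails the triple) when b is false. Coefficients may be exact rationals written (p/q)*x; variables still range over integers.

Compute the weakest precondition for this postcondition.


Working backward. After the program, the postcondition (1/3)*lim + (tot - 2*tot + 5) != 5 and 2*lim + lim + 6 <= -6 must hold; in canonical form it is (1/3)*lim != tot and 3*lim <= -12.
Before assert pos + 3*tot + 2 > -6 -> 3*tot + 3*tot > lim - 9: (pos + 3*tot > -8 -> 6*tot > lim - 9) and (1/3)*lim != tot and 3*lim <= -12
Before tot := tot - 9: (pos + 3*tot > 19 -> 6*tot > lim + 45) and (1/3)*lim != tot - 9 and 3*lim <= -12
Answer: WP = (pos + 3*tot > 19 -> 6*tot > lim + 45) and (1/3)*lim != tot - 9 and 3*lim <= -12


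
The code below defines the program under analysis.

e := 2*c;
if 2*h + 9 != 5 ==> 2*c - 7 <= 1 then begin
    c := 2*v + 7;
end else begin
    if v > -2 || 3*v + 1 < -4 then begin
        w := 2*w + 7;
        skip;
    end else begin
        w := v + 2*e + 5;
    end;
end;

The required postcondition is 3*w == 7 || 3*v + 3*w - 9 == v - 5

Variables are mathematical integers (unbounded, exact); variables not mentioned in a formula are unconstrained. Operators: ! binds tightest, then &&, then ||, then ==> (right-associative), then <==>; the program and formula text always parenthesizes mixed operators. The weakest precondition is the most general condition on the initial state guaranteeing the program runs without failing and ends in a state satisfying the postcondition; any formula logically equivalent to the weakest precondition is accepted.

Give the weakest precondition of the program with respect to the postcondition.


Working backward. After the program, the postcondition 3*w == 7 || 3*v + 3*w - 9 == v - 5 must hold; in canonical form it is 3*w == 7 || 2*v + 3*w == 4.
Then branch requires 3*w == 7 || 2*v + 3*w == 4; else branch requires ((v > -2 || 3*v < -5) ==> (6*w == -14 || 2*v + 6*w == -17)) && ((!(v > -2 || 3*v < -5)) ==> (6*e + 3*v == -8 || 6*e + 5*v == -11)).
Before the if: ((2*h != -4 ==> 2*c <= 8) ==> (3*w == 7 || 2*v + 3*w == 4)) && ((!(2*h != -4 ==> 2*c <= 8)) ==> (((v > -2 || 3*v < -5) ==> (6*w == -14 || 2*v + 6*w == -17)) && ((!(v > -2 || 3*v < -5)) ==> (6*e + 3*v == -8 || 6*e + 5*v == -11))))
Before e := 2*c: ((2*h != -4 ==> 2*c <= 8) ==> (3*w == 7 || 2*v + 3*w == 4)) && ((!(2*h != -4 ==> 2*c <= 8)) ==> (((v > -2 || 3*v < -5) ==> (6*w == -14 || 2*v + 6*w == -17)) && ((!(v > -2 || 3*v < -5)) ==> (12*c + 3*v == -8 || 12*c + 5*v == -11))))
Answer: WP = ((2*h != -4 ==> 2*c <= 8) ==> (3*w == 7 || 2*v + 3*w == 4)) && ((!(2*h != -4 ==> 2*c <= 8)) ==> (((v > -2 || 3*v < -5) ==> (6*w == -14 || 2*v + 6*w == -17)) && ((!(v > -2 || 3*v < -5)) ==> (12*c + 3*v == -8 || 12*c + 5*v == -11))))


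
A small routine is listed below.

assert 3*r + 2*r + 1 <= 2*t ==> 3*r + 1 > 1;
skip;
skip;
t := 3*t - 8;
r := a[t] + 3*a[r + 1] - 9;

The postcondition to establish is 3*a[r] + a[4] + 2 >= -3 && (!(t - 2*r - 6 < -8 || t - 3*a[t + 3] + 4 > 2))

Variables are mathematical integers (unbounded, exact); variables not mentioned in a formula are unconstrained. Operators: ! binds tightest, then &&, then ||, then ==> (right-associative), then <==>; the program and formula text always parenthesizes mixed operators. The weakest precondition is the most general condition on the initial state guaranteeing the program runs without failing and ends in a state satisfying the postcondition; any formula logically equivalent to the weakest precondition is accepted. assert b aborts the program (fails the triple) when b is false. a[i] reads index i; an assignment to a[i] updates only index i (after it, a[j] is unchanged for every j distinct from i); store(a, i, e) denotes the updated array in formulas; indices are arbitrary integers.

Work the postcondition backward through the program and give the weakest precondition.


Working backward. After the program, the postcondition 3*a[r] + a[4] + 2 >= -3 && (!(t - 2*r - 6 < -8 || t - 3*a[t + 3] + 4 > 2)) must hold; in canonical form it is a[4] + 3*a[r] >= -5 && (!(t < 2*r - 2 || t > 3*a[t + 3] - 2)).
Before r := a[t] + 3*a[r + 1] - 9: a[4] + 3*a[3*a[r + 1] + a[t] - 9] >= -5 && (!(t < 6*a[r + 1] + 2*a[t] - 20 || t > 3*a[t + 3] - 2))
Before t := 3*t - 8: a[4] + 3*a[3*a[r + 1] + a[3*t - 8] - 9] >= -5 && (!(3*t < 6*a[r + 1] + 2*a[3*t - 8] - 12 || 3*t > 3*a[3*t - 5] + 6))
Before skip: a[4] + 3*a[3*a[r + 1] + a[3*t - 8] - 9] >= -5 && (!(3*t < 6*a[r + 1] + 2*a[3*t - 8] - 12 || 3*t > 3*a[3*t - 5] + 6))
Before skip: a[4] + 3*a[3*a[r + 1] + a[3*t - 8] - 9] >= -5 && (!(3*t < 6*a[r + 1] + 2*a[3*t - 8] - 12 || 3*t > 3*a[3*t - 5] + 6))
Before assert 3*r + 2*r + 1 <= 2*t ==> 3*r + 1 > 1: (5*r <= 2*t - 1 ==> 3*r > 0) && a[4] + 3*a[3*a[r + 1] + a[3*t - 8] - 9] >= -5 && (!(3*t < 6*a[r + 1] + 2*a[3*t - 8] - 12 || 3*t > 3*a[3*t - 5] + 6))
Answer: WP = (5*r <= 2*t - 1 ==> 3*r > 0) && a[4] + 3*a[3*a[r + 1] + a[3*t - 8] - 9] >= -5 && (!(3*t < 6*a[r + 1] + 2*a[3*t - 8] - 12 || 3*t > 3*a[3*t - 5] + 6))


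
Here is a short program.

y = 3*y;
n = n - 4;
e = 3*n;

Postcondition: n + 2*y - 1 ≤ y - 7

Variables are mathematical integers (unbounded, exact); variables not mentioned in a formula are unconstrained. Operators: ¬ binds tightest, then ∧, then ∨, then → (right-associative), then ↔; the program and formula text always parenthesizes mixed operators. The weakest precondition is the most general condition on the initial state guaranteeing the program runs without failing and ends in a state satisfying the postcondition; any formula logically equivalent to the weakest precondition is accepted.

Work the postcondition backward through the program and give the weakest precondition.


Working backward. After the program, the postcondition n + 2*y - 1 ≤ y - 7 must hold; in canonical form it is n + y ≤ -6.
Before e := 3*n: n + y ≤ -6
Before n := n - 4: n + y ≤ -2
Before y := 3*y: n + 3*y ≤ -2
Answer: WP = n + 3*y ≤ -2


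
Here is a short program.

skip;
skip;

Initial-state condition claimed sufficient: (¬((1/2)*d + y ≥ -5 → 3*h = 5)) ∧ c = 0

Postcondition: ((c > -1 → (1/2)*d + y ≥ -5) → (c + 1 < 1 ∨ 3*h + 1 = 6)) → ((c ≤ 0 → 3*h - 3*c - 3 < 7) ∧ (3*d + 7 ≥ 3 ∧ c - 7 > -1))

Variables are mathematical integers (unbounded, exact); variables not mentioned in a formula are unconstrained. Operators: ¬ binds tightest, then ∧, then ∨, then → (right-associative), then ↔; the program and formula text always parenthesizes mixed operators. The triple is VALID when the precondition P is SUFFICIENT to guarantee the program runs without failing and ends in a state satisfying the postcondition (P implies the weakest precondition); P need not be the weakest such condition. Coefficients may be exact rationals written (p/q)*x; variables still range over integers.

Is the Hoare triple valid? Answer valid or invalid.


Working backward. After the program, the postcondition ((c > -1 → (1/2)*d + y ≥ -5) → (c + 1 < 1 ∨ 3*h + 1 = 6)) → ((c ≤ 0 → 3*h - 3*c - 3 < 7) ∧ (3*d + 7 ≥ 3 ∧ c - 7 > -1)) must hold; in canonical form it is ((c > -1 → (1/2)*d + y ≥ -5) → (c < 0 ∨ 3*h = 5)) → ((c ≤ 0 → 3*h < 3*c + 10) ∧ 3*d ≥ -4 ∧ c > 6).
Before skip: ((c > -1 → (1/2)*d + y ≥ -5) → (c < 0 ∨ 3*h = 5)) → ((c ≤ 0 → 3*h < 3*c + 10) ∧ 3*d ≥ -4 ∧ c > 6)
Before skip: ((c > -1 → (1/2)*d + y ≥ -5) → (c < 0 ∨ 3*h = 5)) → ((c ≤ 0 → 3*h < 3*c + 10) ∧ 3*d ≥ -4 ∧ c > 6)
The weakest precondition is ((c > -1 → (1/2)*d + y ≥ -5) → (c < 0 ∨ 3*h = 5)) → ((c ≤ 0 → 3*h < 3*c + 10) ∧ 3*d ≥ -4 ∧ c > 6).
Check whether (¬((1/2)*d + y ≥ -5 → 3*h = 5)) ∧ c = 0 implies it.
Every state satisfying the precondition satisfies the weakest precondition: the implication holds.
Answer: valid


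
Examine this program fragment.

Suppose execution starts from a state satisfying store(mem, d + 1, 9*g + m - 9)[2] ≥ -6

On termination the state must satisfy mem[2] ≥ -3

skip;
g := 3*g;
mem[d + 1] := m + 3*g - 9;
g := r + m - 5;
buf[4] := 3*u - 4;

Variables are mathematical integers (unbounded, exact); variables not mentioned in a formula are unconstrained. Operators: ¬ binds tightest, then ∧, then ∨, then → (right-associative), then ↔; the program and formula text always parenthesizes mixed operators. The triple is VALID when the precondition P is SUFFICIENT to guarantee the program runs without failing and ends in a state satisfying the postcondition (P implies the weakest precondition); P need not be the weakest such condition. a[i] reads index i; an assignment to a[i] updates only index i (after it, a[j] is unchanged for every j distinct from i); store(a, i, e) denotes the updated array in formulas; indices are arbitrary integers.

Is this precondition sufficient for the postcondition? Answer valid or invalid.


Working backward. After the program, mem[2] ≥ -3 must hold.
Before buf[4] := 3*u - 4: mem[2] ≥ -3
Before g := r + m - 5: mem[2] ≥ -3
Before mem[d + 1] := m + 3*g - 9: store(mem, d + 1, 3*g + m - 9)[2] ≥ -3
Before g := 3*g: store(mem, d + 1, 9*g + m - 9)[2] ≥ -3
Before skip: store(mem, d + 1, 9*g + m - 9)[2] ≥ -3
The weakest precondition is store(mem, d + 1, 9*g + m - 9)[2] ≥ -3.
Check whether store(mem, d + 1, 9*g + m - 9)[2] ≥ -6 implies it.
Countermodel: at the initial state d = -1, g = 0, m = 5, mem = {[0] = -4, [2] = -4, elsewhere -4}, the precondition holds but the weakest precondition fails.
Answer: invalid


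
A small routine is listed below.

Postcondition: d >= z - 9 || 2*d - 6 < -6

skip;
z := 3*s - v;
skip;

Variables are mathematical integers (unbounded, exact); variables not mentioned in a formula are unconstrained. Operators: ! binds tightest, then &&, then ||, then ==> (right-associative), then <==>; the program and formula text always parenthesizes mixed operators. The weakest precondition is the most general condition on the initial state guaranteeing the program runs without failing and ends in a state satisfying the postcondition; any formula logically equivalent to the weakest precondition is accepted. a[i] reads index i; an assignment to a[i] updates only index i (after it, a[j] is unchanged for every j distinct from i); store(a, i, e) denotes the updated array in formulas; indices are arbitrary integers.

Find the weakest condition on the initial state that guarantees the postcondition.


Working backward. After the program, the postcondition d >= z - 9 || 2*d - 6 < -6 must hold; in canonical form it is d >= z - 9 || 2*d < 0.
Before skip: d >= z - 9 || 2*d < 0
Before z := 3*s - v: d + v >= 3*s - 9 || 2*d < 0
Before skip: d + v >= 3*s - 9 || 2*d < 0
Answer: WP = d + v >= 3*s - 9 || 2*d < 0


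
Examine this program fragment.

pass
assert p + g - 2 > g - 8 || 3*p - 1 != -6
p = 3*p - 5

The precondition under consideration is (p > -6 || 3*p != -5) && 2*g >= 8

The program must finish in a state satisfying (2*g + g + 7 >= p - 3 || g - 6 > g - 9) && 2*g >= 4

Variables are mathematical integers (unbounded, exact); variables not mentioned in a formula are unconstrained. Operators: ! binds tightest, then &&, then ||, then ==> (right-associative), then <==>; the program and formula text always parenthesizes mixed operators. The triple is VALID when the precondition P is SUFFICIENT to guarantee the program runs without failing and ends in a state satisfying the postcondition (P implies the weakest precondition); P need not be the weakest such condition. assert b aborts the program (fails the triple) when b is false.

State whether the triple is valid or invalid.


Working backward. After the program, the postcondition (2*g + g + 7 >= p - 3 || g - 6 > g - 9) && 2*g >= 4 must hold; in canonical form it is 2*g >= 4.
Before p := 3*p - 5: 2*g >= 4
Before assert p + g - 2 > g - 8 || 3*p - 1 != -6: (p > -6 || 3*p != -5) && 2*g >= 4
Before skip: (p > -6 || 3*p != -5) && 2*g >= 4
The weakest precondition is (p > -6 || 3*p != -5) && 2*g >= 4.
Check whether (p > -6 || 3*p != -5) && 2*g >= 8 implies it.
Every state satisfying the precondition satisfies the weakest precondition: the implication holds.
Answer: valid


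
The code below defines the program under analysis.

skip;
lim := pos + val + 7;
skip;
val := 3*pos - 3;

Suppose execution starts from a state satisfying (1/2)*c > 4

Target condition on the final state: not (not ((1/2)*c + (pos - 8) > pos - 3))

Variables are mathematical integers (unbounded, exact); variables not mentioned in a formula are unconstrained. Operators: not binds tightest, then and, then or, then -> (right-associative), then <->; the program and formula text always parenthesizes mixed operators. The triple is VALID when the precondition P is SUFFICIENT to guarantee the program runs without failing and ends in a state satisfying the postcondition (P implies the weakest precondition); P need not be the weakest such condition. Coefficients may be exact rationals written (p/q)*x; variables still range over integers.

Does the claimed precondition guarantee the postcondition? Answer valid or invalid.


Working backward. After the program, the postcondition not (not ((1/2)*c + (pos - 8) > pos - 3)) must hold; in canonical form it is (1/2)*c > 5.
Before val := 3*pos - 3: (1/2)*c > 5
Before skip: (1/2)*c > 5
Before lim := pos + val + 7: (1/2)*c > 5
Before skip: (1/2)*c > 5
The weakest precondition is (1/2)*c > 5.
Check whether (1/2)*c > 4 implies it.
Countermodel: at the initial state c = 9, the precondition holds but the weakest precondition fails.
Answer: invalid


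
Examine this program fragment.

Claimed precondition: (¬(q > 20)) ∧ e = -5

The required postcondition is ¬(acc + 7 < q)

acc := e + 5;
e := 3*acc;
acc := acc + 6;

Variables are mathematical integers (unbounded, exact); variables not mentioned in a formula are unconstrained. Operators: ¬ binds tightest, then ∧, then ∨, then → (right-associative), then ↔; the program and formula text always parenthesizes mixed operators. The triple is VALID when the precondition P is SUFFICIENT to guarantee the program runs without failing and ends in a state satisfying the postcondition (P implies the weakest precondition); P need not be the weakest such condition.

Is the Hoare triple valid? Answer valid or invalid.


Working backward. After the program, the postcondition ¬(acc + 7 < q) must hold; in canonical form it is ¬(acc < q - 7).
Before acc := acc + 6: ¬(acc < q - 13)
Before e := 3*acc: ¬(acc < q - 13)
Before acc := e + 5: ¬(e < q - 18)
The weakest precondition is ¬(e < q - 18).
Check whether (¬(q > 20)) ∧ e = -5 implies it.
Countermodel: at the initial state e = -5, q = 14, the precondition holds but the weakest precondition fails.
Answer: invalid


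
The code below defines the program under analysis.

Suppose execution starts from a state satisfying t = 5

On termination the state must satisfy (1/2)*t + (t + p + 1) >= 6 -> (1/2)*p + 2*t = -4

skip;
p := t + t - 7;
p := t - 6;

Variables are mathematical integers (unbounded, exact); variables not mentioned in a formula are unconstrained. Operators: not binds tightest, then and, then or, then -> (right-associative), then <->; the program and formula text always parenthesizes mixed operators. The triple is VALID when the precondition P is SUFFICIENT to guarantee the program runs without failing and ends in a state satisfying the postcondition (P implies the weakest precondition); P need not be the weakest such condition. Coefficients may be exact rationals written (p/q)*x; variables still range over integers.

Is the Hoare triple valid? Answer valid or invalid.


Working backward. After the program, the postcondition (1/2)*t + (t + p + 1) >= 6 -> (1/2)*p + 2*t = -4 must hold; in canonical form it is p + (3/2)*t >= 5 -> (1/2)*p + 2*t = -4.
Before p := t - 6: (5/2)*t >= 11 -> (5/2)*t = -1
Before p := t + t - 7: (5/2)*t >= 11 -> (5/2)*t = -1
Before skip: (5/2)*t >= 11 -> (5/2)*t = -1
The weakest precondition is (5/2)*t >= 11 -> (5/2)*t = -1.
Check whether t = 5 implies it.
Countermodel: at the initial state t = 5, the precondition holds but the weakest precondition fails.
Answer: invalid


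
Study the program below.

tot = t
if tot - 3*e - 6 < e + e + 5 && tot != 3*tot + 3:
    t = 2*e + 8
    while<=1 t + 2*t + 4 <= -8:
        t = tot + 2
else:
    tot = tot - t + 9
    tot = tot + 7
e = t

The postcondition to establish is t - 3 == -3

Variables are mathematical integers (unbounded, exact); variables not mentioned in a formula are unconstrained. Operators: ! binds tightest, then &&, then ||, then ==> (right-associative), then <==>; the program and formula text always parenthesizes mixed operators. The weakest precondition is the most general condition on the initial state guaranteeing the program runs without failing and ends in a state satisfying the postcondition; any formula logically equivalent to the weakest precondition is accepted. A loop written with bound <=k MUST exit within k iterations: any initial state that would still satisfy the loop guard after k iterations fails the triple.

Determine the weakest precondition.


Working backward. After the program, the postcondition t - 3 == -3 must hold; in canonical form it is t == 0.
Before e := t: t == 0
Then branch requires (6*e <= -36 ==> ((!(3*tot <= -18)) && tot == -2)) && ((!(6*e <= -36)) ==> 2*e == -8); else branch requires t == 0.
Before the if: ((tot < 5*e + 11 && 2*tot != -3) ==> ((6*e <= -36 ==> ((!(3*tot <= -18)) && tot == -2)) && ((!(6*e <= -36)) ==> 2*e == -8))) && ((!(tot < 5*e + 11 && 2*tot != -3)) ==> t == 0)
Before tot := t: ((t < 5*e + 11 && 2*t != -3) ==> ((6*e <= -36 ==> ((!(3*t <= -18)) && t == -2)) && ((!(6*e <= -36)) ==> 2*e == -8))) && ((!(t < 5*e + 11 && 2*t != -3)) ==> t == 0)
Answer: WP = ((t < 5*e + 11 && 2*t != -3) ==> ((6*e <= -36 ==> ((!(3*t <= -18)) && t == -2)) && ((!(6*e <= -36)) ==> 2*e == -8))) && ((!(t < 5*e + 11 && 2*t != -3)) ==> t == 0)


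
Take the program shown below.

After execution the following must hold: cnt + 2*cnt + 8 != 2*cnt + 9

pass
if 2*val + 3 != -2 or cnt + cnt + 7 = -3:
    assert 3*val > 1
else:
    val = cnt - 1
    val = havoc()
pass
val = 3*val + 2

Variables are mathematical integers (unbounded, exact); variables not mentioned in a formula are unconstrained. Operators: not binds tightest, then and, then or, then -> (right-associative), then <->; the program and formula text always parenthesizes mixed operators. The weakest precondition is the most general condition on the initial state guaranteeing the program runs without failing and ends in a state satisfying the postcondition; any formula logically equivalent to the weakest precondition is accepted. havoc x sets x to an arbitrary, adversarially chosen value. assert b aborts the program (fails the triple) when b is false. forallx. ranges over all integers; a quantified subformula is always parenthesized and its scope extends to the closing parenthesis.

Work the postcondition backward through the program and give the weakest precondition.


Working backward. After the program, the postcondition cnt + 2*cnt + 8 != 2*cnt + 9 must hold; in canonical form it is cnt != 1.
Before val := 3*val + 2: cnt != 1
Before skip: cnt != 1
Then branch requires 3*val > 1 and cnt != 1; else branch requires cnt != 1.
Before the if: ((2*val != -5 or 2*cnt = -10) -> (3*val > 1 and cnt != 1)) and ((not (2*val != -5 or 2*cnt = -10)) -> cnt != 1)
Before skip: ((2*val != -5 or 2*cnt = -10) -> (3*val > 1 and cnt != 1)) and ((not (2*val != -5 or 2*cnt = -10)) -> cnt != 1)
Answer: WP = ((2*val != -5 or 2*cnt = -10) -> (3*val > 1 and cnt != 1)) and ((not (2*val != -5 or 2*cnt = -10)) -> cnt != 1)


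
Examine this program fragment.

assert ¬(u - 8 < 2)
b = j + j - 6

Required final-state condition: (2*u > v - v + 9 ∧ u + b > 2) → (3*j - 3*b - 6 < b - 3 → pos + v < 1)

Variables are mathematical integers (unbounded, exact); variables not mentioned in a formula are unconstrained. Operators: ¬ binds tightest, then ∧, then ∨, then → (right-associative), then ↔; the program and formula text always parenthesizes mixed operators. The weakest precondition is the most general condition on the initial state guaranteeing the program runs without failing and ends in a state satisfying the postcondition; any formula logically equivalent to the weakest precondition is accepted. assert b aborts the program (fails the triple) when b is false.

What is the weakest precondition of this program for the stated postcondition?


Working backward. After the program, the postcondition (2*u > v - v + 9 ∧ u + b > 2) → (3*j - 3*b - 6 < b - 3 → pos + v < 1) must hold; in canonical form it is (2*u > 9 ∧ b + u > 2) → (3*j < 4*b + 3 → pos + v < 1).
Before b := j + j - 6: (2*u > 9 ∧ 2*j + u > 8) → (5*j > 21 → pos + v < 1)
Before assert ¬(u - 8 < 2): (¬(u < 10)) ∧ ((2*u > 9 ∧ 2*j + u > 8) → (5*j > 21 → pos + v < 1))
Answer: WP = (¬(u < 10)) ∧ ((2*u > 9 ∧ 2*j + u > 8) → (5*j > 21 → pos + v < 1))


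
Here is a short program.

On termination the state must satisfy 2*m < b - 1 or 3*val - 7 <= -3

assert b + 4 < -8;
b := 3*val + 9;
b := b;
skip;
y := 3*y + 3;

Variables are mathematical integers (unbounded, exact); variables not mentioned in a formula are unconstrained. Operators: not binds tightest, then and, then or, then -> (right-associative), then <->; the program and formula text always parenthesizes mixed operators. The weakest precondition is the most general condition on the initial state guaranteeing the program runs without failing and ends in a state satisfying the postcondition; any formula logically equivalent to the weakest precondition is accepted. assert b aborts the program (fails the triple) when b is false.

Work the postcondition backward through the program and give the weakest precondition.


Working backward. After the program, the postcondition 2*m < b - 1 or 3*val - 7 <= -3 must hold; in canonical form it is 2*m < b - 1 or 3*val <= 4.
Before y := 3*y + 3: 2*m < b - 1 or 3*val <= 4
Before skip: 2*m < b - 1 or 3*val <= 4
Before b := b: 2*m < b - 1 or 3*val <= 4
Before b := 3*val + 9: 2*m < 3*val + 8 or 3*val <= 4
Before assert b + 4 < -8: b < -12 and (2*m < 3*val + 8 or 3*val <= 4)
Answer: WP = b < -12 and (2*m < 3*val + 8 or 3*val <= 4)


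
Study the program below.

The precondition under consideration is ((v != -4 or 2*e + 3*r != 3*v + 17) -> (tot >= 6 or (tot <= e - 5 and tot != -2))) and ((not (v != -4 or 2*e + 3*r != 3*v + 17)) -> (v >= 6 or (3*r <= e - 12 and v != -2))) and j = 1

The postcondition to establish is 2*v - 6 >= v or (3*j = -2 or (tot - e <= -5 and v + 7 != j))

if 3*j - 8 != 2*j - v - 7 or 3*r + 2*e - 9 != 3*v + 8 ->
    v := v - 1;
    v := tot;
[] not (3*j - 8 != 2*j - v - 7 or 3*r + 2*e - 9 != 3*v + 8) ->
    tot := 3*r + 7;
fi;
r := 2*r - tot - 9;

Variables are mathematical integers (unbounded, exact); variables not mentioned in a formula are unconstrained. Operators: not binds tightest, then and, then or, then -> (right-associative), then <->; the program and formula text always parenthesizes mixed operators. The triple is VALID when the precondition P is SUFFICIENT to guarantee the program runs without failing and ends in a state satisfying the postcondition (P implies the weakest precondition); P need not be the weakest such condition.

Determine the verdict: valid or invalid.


Working backward. After the program, the postcondition 2*v - 6 >= v or (3*j = -2 or (tot - e <= -5 and v + 7 != j)) must hold; in canonical form it is v >= 6 or 3*j = -2 or (tot <= e - 5 and v != j - 7).
Before r := 2*r - tot - 9: v >= 6 or 3*j = -2 or (tot <= e - 5 and v != j - 7)
Then branch requires tot >= 6 or 3*j = -2 or (tot <= e - 5 and tot != j - 7); else branch requires v >= 6 or 3*j = -2 or (3*r <= e - 12 and v != j - 7).
Before the if: ((j + v != 1 or 2*e + 3*r != 3*v + 17) -> (tot >= 6 or 3*j = -2 or (tot <= e - 5 and tot != j - 7))) and ((not (j + v != 1 or 2*e + 3*r != 3*v + 17)) -> (v >= 6 or 3*j = -2 or (3*r <= e - 12 and v != j - 7)))
The weakest precondition is ((j + v != 1 or 2*e + 3*r != 3*v + 17) -> (tot >= 6 or 3*j = -2 or (tot <= e - 5 and tot != j - 7))) and ((not (j + v != 1 or 2*e + 3*r != 3*v + 17)) -> (v >= 6 or 3*j = -2 or (3*r <= e - 12 and v != j - 7))).
Check whether ((v != -4 or 2*e + 3*r != 3*v + 17) -> (tot >= 6 or (tot <= e - 5 and tot != -2))) and ((not (v != -4 or 2*e + 3*r != 3*v + 17)) -> (v >= 6 or (3*r <= e - 12 and v != -2))) and j = 1 implies it.
Countermodel: at the initial state e = 0, j = 1, r = 2, tot = -6, v = -1, the precondition holds but the weakest precondition fails.
Answer: invalid


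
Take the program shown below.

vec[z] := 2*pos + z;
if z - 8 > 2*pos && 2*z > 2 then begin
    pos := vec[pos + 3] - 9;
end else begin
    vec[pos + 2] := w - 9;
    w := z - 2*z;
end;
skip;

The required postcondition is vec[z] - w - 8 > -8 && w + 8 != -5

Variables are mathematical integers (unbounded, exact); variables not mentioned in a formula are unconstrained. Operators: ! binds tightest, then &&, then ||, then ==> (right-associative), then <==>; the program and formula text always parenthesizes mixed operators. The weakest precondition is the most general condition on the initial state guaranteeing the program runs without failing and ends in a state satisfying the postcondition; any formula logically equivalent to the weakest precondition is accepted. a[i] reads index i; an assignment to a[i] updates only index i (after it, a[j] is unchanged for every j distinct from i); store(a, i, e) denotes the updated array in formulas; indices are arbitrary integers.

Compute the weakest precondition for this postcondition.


Working backward. After the program, the postcondition vec[z] - w - 8 > -8 && w + 8 != -5 must hold; in canonical form it is vec[z] > w && w != -13.
Before skip: vec[z] > w && w != -13
Then branch requires vec[z] > w && w != -13; else branch requires store(vec, pos + 2, w - 9)[z] + z > 0 && z != 13.
Before the if: ((z > 2*pos + 8 && 2*z > 2) ==> (vec[z] > w && w != -13)) && ((!(z > 2*pos + 8 && 2*z > 2)) ==> (store(vec, pos + 2, w - 9)[z] + z > 0 && z != 13))
Before vec[z] := 2*pos + z: ((z > 2*pos + 8 && 2*z > 2) ==> (store(vec, z, 2*pos + z)[z] > w && w != -13)) && ((!(z > 2*pos + 8 && 2*z > 2)) ==> (store(store(vec, z, 2*pos + z), pos + 2, w - 9)[z] + z > 0 && z != 13))
Answer: WP = ((z > 2*pos + 8 && 2*z > 2) ==> (store(vec, z, 2*pos + z)[z] > w && w != -13)) && ((!(z > 2*pos + 8 && 2*z > 2)) ==> (store(store(vec, z, 2*pos + z), pos + 2, w - 9)[z] + z > 0 && z != 13))


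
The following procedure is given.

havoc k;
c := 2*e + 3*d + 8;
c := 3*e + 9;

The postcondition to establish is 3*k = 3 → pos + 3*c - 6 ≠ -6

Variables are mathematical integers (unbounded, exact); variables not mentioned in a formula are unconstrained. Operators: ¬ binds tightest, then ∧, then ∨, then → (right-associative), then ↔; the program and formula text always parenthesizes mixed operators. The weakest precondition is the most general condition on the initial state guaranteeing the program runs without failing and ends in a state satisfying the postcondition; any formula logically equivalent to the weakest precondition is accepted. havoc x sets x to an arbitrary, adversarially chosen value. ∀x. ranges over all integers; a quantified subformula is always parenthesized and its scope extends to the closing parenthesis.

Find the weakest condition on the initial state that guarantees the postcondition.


Working backward. After the program, the postcondition 3*k = 3 → pos + 3*c - 6 ≠ -6 must hold; in canonical form it is 3*k = 3 → 3*c + pos ≠ 0.
Before c := 3*e + 9: 3*k = 3 → 9*e + pos ≠ -27
Before c := 2*e + 3*d + 8: 3*k = 3 → 9*e + pos ≠ -27
Before havoc k: ∀k_1. (3*k_1 = 3 → 9*e + pos ≠ -27)
Answer: WP = ∀k_1. (3*k_1 = 3 → 9*e + pos ≠ -27)


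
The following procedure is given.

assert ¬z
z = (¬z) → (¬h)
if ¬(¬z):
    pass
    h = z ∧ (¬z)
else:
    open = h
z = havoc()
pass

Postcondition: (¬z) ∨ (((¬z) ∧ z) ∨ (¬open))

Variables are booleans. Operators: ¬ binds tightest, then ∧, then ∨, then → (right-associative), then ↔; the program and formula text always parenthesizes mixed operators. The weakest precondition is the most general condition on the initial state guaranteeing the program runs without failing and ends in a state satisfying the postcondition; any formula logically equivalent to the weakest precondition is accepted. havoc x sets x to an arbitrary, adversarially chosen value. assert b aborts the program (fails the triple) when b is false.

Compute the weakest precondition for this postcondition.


Working backward. After the program, the postcondition (¬z) ∨ (((¬z) ∧ z) ∨ (¬open)) must hold; in canonical form it is (¬z) ∨ (¬open).
Before skip: (¬z) ∨ (¬open)
Before havoc z: ¬open
Then branch requires ¬open; else branch requires ¬h.
Before the if: (z → (¬open)) ∧ ((¬z) → (¬h))
Before z := (¬z) → (¬h): (((¬z) → (¬h)) → (¬open)) ∧ ((¬((¬z) → (¬h))) → (¬h))
Before assert ¬z: (¬z) ∧ (((¬z) → (¬h)) → (¬open)) ∧ ((¬((¬z) → (¬h))) → (¬h))
Answer: WP = (¬z) ∧ (((¬z) → (¬h)) → (¬open)) ∧ ((¬((¬z) → (¬h))) → (¬h))


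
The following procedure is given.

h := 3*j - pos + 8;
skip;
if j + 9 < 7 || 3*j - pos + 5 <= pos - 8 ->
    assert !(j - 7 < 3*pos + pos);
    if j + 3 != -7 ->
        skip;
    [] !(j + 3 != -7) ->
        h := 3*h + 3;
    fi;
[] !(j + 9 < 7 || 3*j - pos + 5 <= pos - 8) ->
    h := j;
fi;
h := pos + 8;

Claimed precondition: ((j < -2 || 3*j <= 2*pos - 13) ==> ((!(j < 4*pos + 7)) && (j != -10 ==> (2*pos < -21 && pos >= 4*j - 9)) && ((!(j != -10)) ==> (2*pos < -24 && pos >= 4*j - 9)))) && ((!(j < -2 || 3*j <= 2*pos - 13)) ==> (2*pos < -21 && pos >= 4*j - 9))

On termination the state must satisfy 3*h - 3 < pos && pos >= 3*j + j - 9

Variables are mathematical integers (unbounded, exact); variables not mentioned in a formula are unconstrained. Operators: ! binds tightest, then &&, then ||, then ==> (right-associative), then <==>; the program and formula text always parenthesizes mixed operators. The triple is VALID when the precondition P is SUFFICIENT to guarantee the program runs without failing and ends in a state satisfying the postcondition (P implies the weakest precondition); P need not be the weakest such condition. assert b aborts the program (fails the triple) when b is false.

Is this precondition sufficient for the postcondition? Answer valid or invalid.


Working backward. After the program, the postcondition 3*h - 3 < pos && pos >= 3*j + j - 9 must hold; in canonical form it is 3*h < pos + 3 && pos >= 4*j - 9.
Before h := pos + 8: 2*pos < -21 && pos >= 4*j - 9
Then branch requires (!(j < 4*pos + 7)) && (j != -10 ==> (2*pos < -21 && pos >= 4*j - 9)) && ((!(j != -10)) ==> (2*pos < -21 && pos >= 4*j - 9)); else branch requires 2*pos < -21 && pos >= 4*j - 9.
Before the if: ((j < -2 || 3*j <= 2*pos - 13) ==> ((!(j < 4*pos + 7)) && (j != -10 ==> (2*pos < -21 && pos >= 4*j - 9)) && ((!(j != -10)) ==> (2*pos < -21 && pos >= 4*j - 9)))) && ((!(j < -2 || 3*j <= 2*pos - 13)) ==> (2*pos < -21 && pos >= 4*j - 9))
Before skip: ((j < -2 || 3*j <= 2*pos - 13) ==> ((!(j < 4*pos + 7)) && (j != -10 ==> (2*pos < -21 && pos >= 4*j - 9)) && ((!(j != -10)) ==> (2*pos < -21 && pos >= 4*j - 9)))) && ((!(j < -2 || 3*j <= 2*pos - 13)) ==> (2*pos < -21 && pos >= 4*j - 9))
Before h := 3*j - pos + 8: ((j < -2 || 3*j <= 2*pos - 13) ==> ((!(j < 4*pos + 7)) && (j != -10 ==> (2*pos < -21 && pos >= 4*j - 9)) && ((!(j != -10)) ==> (2*pos < -21 && pos >= 4*j - 9)))) && ((!(j < -2 || 3*j <= 2*pos - 13)) ==> (2*pos < -21 && pos >= 4*j - 9))
The weakest precondition is ((j < -2 || 3*j <= 2*pos - 13) ==> ((!(j < 4*pos + 7)) && (j != -10 ==> (2*pos < -21 && pos >= 4*j - 9)) && ((!(j != -10)) ==> (2*pos < -21 && pos >= 4*j - 9)))) && ((!(j < -2 || 3*j <= 2*pos - 13)) ==> (2*pos < -21 && pos >= 4*j - 9)).
Check whether ((j < -2 || 3*j <= 2*pos - 13) ==> ((!(j < 4*pos + 7)) && (j != -10 ==> (2*pos < -21 && pos >= 4*j - 9)) && ((!(j != -10)) ==> (2*pos < -24 && pos >= 4*j - 9)))) && ((!(j < -2 || 3*j <= 2*pos - 13)) ==> (2*pos < -21 && pos >= 4*j - 9)) implies it.
Every state satisfying the precondition satisfies the weakest precondition: the implication holds.
Answer: valid
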